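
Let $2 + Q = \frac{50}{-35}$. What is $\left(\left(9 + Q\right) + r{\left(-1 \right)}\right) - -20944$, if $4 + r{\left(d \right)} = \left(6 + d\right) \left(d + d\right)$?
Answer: $\frac{146549}{7} \approx 20936.0$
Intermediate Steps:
$Q = - \frac{24}{7}$ ($Q = -2 + \frac{50}{-35} = -2 + 50 \left(- \frac{1}{35}\right) = -2 - \frac{10}{7} = - \frac{24}{7} \approx -3.4286$)
$r{\left(d \right)} = -4 + 2 d \left(6 + d\right)$ ($r{\left(d \right)} = -4 + \left(6 + d\right) \left(d + d\right) = -4 + \left(6 + d\right) 2 d = -4 + 2 d \left(6 + d\right)$)
$\left(\left(9 + Q\right) + r{\left(-1 \right)}\right) - -20944 = \left(\left(9 - \frac{24}{7}\right) + \left(-4 + 2 \left(-1\right)^{2} + 12 \left(-1\right)\right)\right) - -20944 = \left(\frac{39}{7} - 14\right) + 20944 = - \frac{59}{7} + 20944 = \frac{146549}{7}$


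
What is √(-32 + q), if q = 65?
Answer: √33 ≈ 5.7446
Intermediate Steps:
√(-32 + q) = √(-32 + 65) = √33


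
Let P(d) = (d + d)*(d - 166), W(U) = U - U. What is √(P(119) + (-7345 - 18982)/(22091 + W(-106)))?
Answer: 7*I*√111418101327/22091 ≈ 105.77*I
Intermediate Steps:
W(U) = 0
P(d) = 2*d*(-166 + d) (P(d) = (2*d)*(-166 + d) = 2*d*(-166 + d))
√(P(119) + (-7345 - 18982)/(22091 + W(-106))) = √(2*119*(-166 + 119) + (-7345 - 18982)/(22091 + 0)) = √(2*119*(-47) - 26327/22091) = √(-11186 - 26327*1/22091) = √(-11186 - 26327/22091) = √(-247136253/22091) = 7*I*√111418101327/22091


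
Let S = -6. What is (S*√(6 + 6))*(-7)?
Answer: 84*√3 ≈ 145.49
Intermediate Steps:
(S*√(6 + 6))*(-7) = -6*√(6 + 6)*(-7) = -12*√3*(-7) = 84*√3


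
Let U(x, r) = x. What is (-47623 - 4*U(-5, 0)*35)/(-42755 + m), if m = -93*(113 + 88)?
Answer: 46923/61448 ≈ 0.76362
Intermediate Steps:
m = -18693 (m = -93*201 = -18693)
(-47623 - 4*U(-5, 0)*35)/(-42755 + m) = (-47623 - 4*(-5)*35)/(-42755 - 18693) = (-47623 + 20*35)/(-61448) = (-47623 + 700)*(-1/61448) = -46923*(-1/61448) = 46923/61448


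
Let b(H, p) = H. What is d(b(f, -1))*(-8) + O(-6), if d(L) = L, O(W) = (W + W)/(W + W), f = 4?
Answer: -31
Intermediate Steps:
O(W) = 1 (O(W) = (2*W)/((2*W)) = (2*W)*(1/(2*W)) = 1)
d(b(f, -1))*(-8) + O(-6) = 4*(-8) + 1 = -32 + 1 = -31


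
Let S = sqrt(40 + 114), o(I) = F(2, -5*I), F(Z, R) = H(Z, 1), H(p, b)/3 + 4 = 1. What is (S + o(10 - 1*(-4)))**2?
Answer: (9 - sqrt(154))**2 ≈ 11.626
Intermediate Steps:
H(p, b) = -9 (H(p, b) = -12 + 3*1 = -12 + 3 = -9)
F(Z, R) = -9
o(I) = -9
S = sqrt(154) ≈ 12.410
(S + o(10 - 1*(-4)))**2 = (sqrt(154) - 9)**2 = (-9 + sqrt(154))**2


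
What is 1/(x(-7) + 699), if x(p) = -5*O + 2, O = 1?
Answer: 1/696 ≈ 0.0014368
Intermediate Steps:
x(p) = -3 (x(p) = -5*1 + 2 = -5 + 2 = -3)
1/(x(-7) + 699) = 1/(-3 + 699) = 1/696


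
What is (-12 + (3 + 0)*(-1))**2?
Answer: 225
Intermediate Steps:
(-12 + (3 + 0)*(-1))**2 = (-12 + 3*(-1))**2 = (-12 - 3)**2 = (-15)**2 = 225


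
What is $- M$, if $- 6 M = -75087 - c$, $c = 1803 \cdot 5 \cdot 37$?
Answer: $-68107$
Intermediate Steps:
$c = 333555$ ($c = 1803 \cdot 185 = 333555$)
$M = 68107$ ($M = - \frac{-75087 - 333555}{6} = \left(- \frac{1}{6}\right) \left(-408642\right) = 68107$)
$- M = \left(-1\right) 68107 = -68107$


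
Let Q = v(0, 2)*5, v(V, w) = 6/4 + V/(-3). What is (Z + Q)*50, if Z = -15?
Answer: -375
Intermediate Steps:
v(V, w) = 3/2 - V/3 (v(V, w) = 6*(¼) + V*(-⅓) = 3/2 - V/3)
Q = 15/2 (Q = (3/2 - ⅓*0)*5 = (3/2 + 0)*5 = (3/2)*5 = 15/2 ≈ 7.5000)
(Z + Q)*50 = (-15 + 15/2)*50 = -15/2*50 = -375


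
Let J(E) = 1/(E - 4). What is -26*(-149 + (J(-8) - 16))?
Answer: 25753/6 ≈ 4292.2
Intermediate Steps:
J(E) = 1/(-4 + E)
-26*(-149 + (J(-8) - 16)) = -26*(-149 + (1/(-4 - 8) - 16)) = -26*(-149 + (1/(-12) - 16)) = -26*(-149 + (-1/12 - 16)) = -26*(-149 - 193/12) = -26*(-1981/12) = 25753/6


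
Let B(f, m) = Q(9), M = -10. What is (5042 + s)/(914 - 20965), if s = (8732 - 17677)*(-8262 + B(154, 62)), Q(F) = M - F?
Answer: -74078587/20051 ≈ -3694.5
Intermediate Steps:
Q(F) = -10 - F
B(f, m) = -19 (B(f, m) = -10 - 1*9 = -10 - 9 = -19)
s = 74073545 (s = (8732 - 17677)*(-8262 - 19) = -8945*(-8281) = 74073545)
(5042 + s)/(914 - 20965) = (5042 + 74073545)/(914 - 20965) = 74078587/(-20051) = 74078587*(-1/20051) = -74078587/20051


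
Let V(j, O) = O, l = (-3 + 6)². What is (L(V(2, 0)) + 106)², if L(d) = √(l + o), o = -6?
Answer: (106 + √3)² ≈ 11606.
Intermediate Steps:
l = 9 (l = 3² = 9)
L(d) = √3 (L(d) = √(9 - 6) = √3)
(L(V(2, 0)) + 106)² = (√3 + 106)² = (106 + √3)²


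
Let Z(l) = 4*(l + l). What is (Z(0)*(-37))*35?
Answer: 0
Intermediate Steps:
Z(l) = 8*l (Z(l) = 4*(2*l) = 8*l)
(Z(0)*(-37))*35 = ((8*0)*(-37))*35 = (0*(-37))*35 = 0*35 = 0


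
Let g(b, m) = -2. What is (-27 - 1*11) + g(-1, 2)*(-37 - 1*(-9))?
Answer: 18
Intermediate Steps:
(-27 - 1*11) + g(-1, 2)*(-37 - 1*(-9)) = (-27 - 1*11) - 2*(-37 - 1*(-9)) = (-27 - 11) - 2*(-37 + 9) = -38 - 2*(-28) = -38 + 56 = 18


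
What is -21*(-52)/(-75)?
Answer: -364/25 ≈ -14.560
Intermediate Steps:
-21*(-52)/(-75) = 1092*(-1/75) = -364/25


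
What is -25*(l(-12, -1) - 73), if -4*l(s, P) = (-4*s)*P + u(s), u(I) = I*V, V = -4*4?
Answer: 2725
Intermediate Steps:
V = -16
u(I) = -16*I (u(I) = I*(-16) = -16*I)
l(s, P) = 4*s + P*s (l(s, P) = -((-4*s)*P - 16*s)/4 = -(-4*P*s - 16*s)/4 = -(-16*s - 4*P*s)/4 = 4*s + P*s)
-25*(l(-12, -1) - 73) = -25*(-12*(4 - 1) - 73) = -25*(-12*3 - 73) = -25*(-36 - 73) = -25*(-109) = 2725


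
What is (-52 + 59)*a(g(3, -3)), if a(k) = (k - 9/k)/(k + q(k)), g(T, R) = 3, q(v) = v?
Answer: 0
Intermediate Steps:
a(k) = (k - 9/k)/(2*k) (a(k) = (k - 9/k)/(k + k) = (k - 9/k)/((2*k)) = (k - 9/k)*(1/(2*k)) = (k - 9/k)/(2*k))
(-52 + 59)*a(g(3, -3)) = (-52 + 59)*((½)*(-9 + 3²)/3²) = 7*((½)*(⅑)*(-9 + 9)) = 7*((½)*(⅑)*0) = 7*0 = 0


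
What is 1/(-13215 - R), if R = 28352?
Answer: -1/41567 ≈ -2.4058e-5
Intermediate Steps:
1/(-13215 - R) = 1/(-13215 - 1*28352) = 1/(-13215 - 28352) = 1/(-41567) = -1/41567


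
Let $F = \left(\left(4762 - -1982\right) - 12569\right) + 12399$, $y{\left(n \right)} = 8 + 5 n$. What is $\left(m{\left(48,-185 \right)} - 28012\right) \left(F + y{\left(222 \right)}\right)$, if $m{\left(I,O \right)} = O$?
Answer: $-216891324$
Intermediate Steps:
$F = 6574$ ($F = \left(\left(4762 + 1982\right) - 12569\right) + 12399 = \left(6744 - 12569\right) + 12399 = -5825 + 12399 = 6574$)
$\left(m{\left(48,-185 \right)} - 28012\right) \left(F + y{\left(222 \right)}\right) = \left(-185 - 28012\right) \left(6574 + \left(8 + 5 \cdot 222\right)\right) = - 28197 \left(6574 + \left(8 + 1110\right)\right) = - 28197 \left(6574 + 1118\right) = \left(-28197\right) 7692 = -216891324$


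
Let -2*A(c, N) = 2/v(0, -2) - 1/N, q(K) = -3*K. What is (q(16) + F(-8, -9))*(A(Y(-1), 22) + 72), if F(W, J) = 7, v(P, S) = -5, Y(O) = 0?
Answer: -651449/220 ≈ -2961.1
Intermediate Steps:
A(c, N) = ⅕ + 1/(2*N) (A(c, N) = -(2/(-5) - 1/N)/2 = -(2*(-⅕) - 1/N)/2 = -(-⅖ - 1/N)/2 = ⅕ + 1/(2*N))
(q(16) + F(-8, -9))*(A(Y(-1), 22) + 72) = (-3*16 + 7)*((⅒)*(5 + 2*22)/22 + 72) = (-48 + 7)*((⅒)*(1/22)*(5 + 44) + 72) = -41*((⅒)*(1/22)*49 + 72) = -41*(49/220 + 72) = -41*15889/220 = -651449/220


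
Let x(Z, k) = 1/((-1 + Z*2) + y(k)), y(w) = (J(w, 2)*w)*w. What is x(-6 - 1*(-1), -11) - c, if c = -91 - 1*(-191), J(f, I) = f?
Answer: -134201/1342 ≈ -100.00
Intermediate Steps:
y(w) = w**3 (y(w) = (w*w)*w = w**2*w = w**3)
x(Z, k) = 1/(-1 + k**3 + 2*Z) (x(Z, k) = 1/((-1 + Z*2) + k**3) = 1/((-1 + 2*Z) + k**3) = 1/(-1 + k**3 + 2*Z))
c = 100 (c = -91 + 191 = 100)
x(-6 - 1*(-1), -11) - c = 1/(-1 + (-11)**3 + 2*(-6 - 1*(-1))) - 1*100 = 1/(-1 - 1331 + 2*(-6 + 1)) - 100 = 1/(-1 - 1331 + 2*(-5)) - 100 = 1/(-1 - 1331 - 10) - 100 = 1/(-1342) - 100 = -1/1342 - 100 = -134201/1342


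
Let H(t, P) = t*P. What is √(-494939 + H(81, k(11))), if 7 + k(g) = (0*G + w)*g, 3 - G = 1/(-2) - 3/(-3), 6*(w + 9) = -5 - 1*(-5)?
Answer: 5*I*√20141 ≈ 709.59*I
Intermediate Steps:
w = -9 (w = -9 + (-5 - 1*(-5))/6 = -9 + (-5 + 5)/6 = -9 + (⅙)*0 = -9 + 0 = -9)
G = 5/2 (G = 3 - (1/(-2) - 3/(-3)) = 3 - (1*(-½) - 3*(-⅓)) = 3 - (-½ + 1) = 3 - 1*½ = 3 - ½ = 5/2 ≈ 2.5000)
k(g) = -7 - 9*g (k(g) = -7 + (0*(5/2) - 9)*g = -7 + (0 - 9)*g = -7 - 9*g)
H(t, P) = P*t
√(-494939 + H(81, k(11))) = √(-494939 + (-7 - 9*11)*81) = √(-494939 + (-7 - 99)*81) = √(-494939 - 106*81) = √(-494939 - 8586) = √(-503525) = 5*I*√20141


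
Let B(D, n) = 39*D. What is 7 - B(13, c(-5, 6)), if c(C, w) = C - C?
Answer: -500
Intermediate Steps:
c(C, w) = 0
7 - B(13, c(-5, 6)) = 7 - 39*13 = 7 - 1*507 = 7 - 507 = -500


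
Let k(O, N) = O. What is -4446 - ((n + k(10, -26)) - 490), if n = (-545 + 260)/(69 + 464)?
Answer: -2113593/533 ≈ -3965.5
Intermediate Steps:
n = -285/533 ≈ -0.53471
-4446 - ((n + k(10, -26)) - 490) = -4446 - ((-285/533 + 10) - 490) = -4446 - (5045/533 - 490) = -4446 - 1*(-256125/533) = -4446 + 256125/533 = -2113593/533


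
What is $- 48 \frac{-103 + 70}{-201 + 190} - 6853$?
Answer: $-6997$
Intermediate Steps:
$- 48 \frac{-103 + 70}{-201 + 190} - 6853 = - 48 \left(- \frac{33}{-11}\right) - 6853 = - 48 \left(\left(-33\right) \left(- \frac{1}{11}\right)\right) - 6853 = \left(-48\right) 3 - 6853 = -144 - 6853 = -6997$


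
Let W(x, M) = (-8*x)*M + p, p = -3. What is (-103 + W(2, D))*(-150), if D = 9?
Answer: 37500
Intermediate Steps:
W(x, M) = -3 - 8*M*x (W(x, M) = (-8*x)*M - 3 = -8*M*x - 3 = -3 - 8*M*x)
(-103 + W(2, D))*(-150) = (-103 + (-3 - 8*9*2))*(-150) = (-103 + (-3 - 144))*(-150) = (-103 - 147)*(-150) = -250*(-150) = 37500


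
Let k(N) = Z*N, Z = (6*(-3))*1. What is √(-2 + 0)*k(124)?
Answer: -2232*I*√2 ≈ -3156.5*I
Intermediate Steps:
Z = -18 (Z = -18*1 = -18)
k(N) = -18*N
√(-2 + 0)*k(124) = √(-2 + 0)*(-18*124) = √(-2)*(-2232) = (I*√2)*(-2232) = -2232*I*√2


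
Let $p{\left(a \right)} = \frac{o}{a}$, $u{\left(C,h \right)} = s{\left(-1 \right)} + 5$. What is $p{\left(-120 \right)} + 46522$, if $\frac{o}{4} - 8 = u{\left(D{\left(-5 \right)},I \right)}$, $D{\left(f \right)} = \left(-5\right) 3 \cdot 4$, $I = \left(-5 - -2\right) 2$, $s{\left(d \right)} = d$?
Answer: $\frac{232608}{5} \approx 46522.0$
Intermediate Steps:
$I = -6$ ($I = \left(-5 + 2\right) 2 = \left(-3\right) 2 = -6$)
$D{\left(f \right)} = -60$ ($D{\left(f \right)} = \left(-15\right) 4 = -60$)
$u{\left(C,h \right)} = 4$ ($u{\left(C,h \right)} = -1 + 5 = 4$)
$o = 48$ ($o = 32 + 4 \cdot 4 = 32 + 16 = 48$)
$p{\left(a \right)} = \frac{48}{a}$
$p{\left(-120 \right)} + 46522 = \frac{48}{-120} + 46522 = 48 \left(- \frac{1}{120}\right) + 46522 = - \frac{2}{5} + 46522 = \frac{232608}{5}$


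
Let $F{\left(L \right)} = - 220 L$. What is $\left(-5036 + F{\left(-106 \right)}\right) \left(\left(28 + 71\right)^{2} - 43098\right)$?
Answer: $-608802348$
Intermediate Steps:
$\left(-5036 + F{\left(-106 \right)}\right) \left(\left(28 + 71\right)^{2} - 43098\right) = \left(-5036 - -23320\right) \left(\left(28 + 71\right)^{2} - 43098\right) = \left(-5036 + 23320\right) \left(99^{2} - 43098\right) = 18284 \left(9801 - 43098\right) = 18284 \left(-33297\right) = -608802348$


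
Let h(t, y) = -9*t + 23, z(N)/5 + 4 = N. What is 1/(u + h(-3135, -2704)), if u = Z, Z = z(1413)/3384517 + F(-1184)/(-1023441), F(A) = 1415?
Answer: 3463853462997/97812296509159576 ≈ 3.5413e-5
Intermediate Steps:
z(N) = -20 + 5*N
Z = 2421050290/3463853462997 (Z = (-20 + 5*1413)/3384517 + 1415/(-1023441) = (-20 + 7065)*(1/3384517) + 1415*(-1/1023441) = 7045*(1/3384517) - 1415/1023441 = 7045/3384517 - 1415/1023441 = 2421050290/3463853462997 ≈ 0.00069895)
u = 2421050290/3463853462997 ≈ 0.00069895
h(t, y) = 23 - 9*t
1/(u + h(-3135, -2704)) = 1/(2421050290/3463853462997 + (23 - 9*(-3135))) = 1/(2421050290/3463853462997 + (23 + 28215)) = 1/(2421050290/3463853462997 + 28238) = 1/(97812296509159576/3463853462997) = 3463853462997/97812296509159576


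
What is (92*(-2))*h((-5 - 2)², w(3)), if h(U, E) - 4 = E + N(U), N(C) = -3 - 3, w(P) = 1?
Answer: 184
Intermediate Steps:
N(C) = -6
h(U, E) = -2 + E (h(U, E) = 4 + (E - 6) = 4 + (-6 + E) = -2 + E)
(92*(-2))*h((-5 - 2)², w(3)) = (92*(-2))*(-2 + 1) = -184*(-1) = 184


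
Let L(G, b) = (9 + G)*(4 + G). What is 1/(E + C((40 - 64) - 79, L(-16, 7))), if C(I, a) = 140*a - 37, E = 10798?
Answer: 1/22521 ≈ 4.4403e-5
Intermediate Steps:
L(G, b) = (4 + G)*(9 + G)
C(I, a) = -37 + 140*a
1/(E + C((40 - 64) - 79, L(-16, 7))) = 1/(10798 + (-37 + 140*(36 + (-16)² + 13*(-16)))) = 1/(10798 + (-37 + 140*(36 + 256 - 208))) = 1/(10798 + (-37 + 140*84)) = 1/(10798 + (-37 + 11760)) = 1/(10798 + 11723) = 1/22521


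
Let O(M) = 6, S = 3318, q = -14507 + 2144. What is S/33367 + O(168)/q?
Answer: 13606744/137505407 ≈ 0.098954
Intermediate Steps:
q = -12363
S/33367 + O(168)/q = 3318/33367 + 6/(-12363) = 3318*(1/33367) + 6*(-1/12363) = 3318/33367 - 2/4121 = 13606744/137505407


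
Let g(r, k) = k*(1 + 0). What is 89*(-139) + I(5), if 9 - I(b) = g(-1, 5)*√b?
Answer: -12362 - 5*√5 ≈ -12373.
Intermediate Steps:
g(r, k) = k (g(r, k) = k*1 = k)
I(b) = 9 - 5*√b
89*(-139) + I(5) = 89*(-139) + (9 - 5*√5) = -12371 + (9 - 5*√5) = -12362 - 5*√5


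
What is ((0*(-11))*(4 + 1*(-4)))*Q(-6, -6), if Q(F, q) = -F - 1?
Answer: 0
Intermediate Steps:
Q(F, q) = -1 - F
((0*(-11))*(4 + 1*(-4)))*Q(-6, -6) = ((0*(-11))*(4 + 1*(-4)))*(-1 - 1*(-6)) = (0*(4 - 4))*(-1 + 6) = (0*0)*5 = 0*5 = 0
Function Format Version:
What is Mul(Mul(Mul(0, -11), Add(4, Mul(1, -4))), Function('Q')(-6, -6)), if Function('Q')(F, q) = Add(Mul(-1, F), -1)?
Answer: 0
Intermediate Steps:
Function('Q')(F, q) = Add(-1, Mul(-1, F))
Mul(Mul(Mul(0, -11), Add(4, Mul(1, -4))), Function('Q')(-6, -6)) = Mul(Mul(Mul(0, -11), Add(4, Mul(1, -4))), Add(-1, Mul(-1, -6))) = Mul(Mul(0, Add(4, -4)), Add(-1, 6)) = Mul(Mul(0, 0), 5) = Mul(0, 5) = 0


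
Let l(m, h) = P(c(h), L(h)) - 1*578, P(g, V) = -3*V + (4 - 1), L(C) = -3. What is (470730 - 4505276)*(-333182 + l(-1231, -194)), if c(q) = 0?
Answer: 1346521658408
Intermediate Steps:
P(g, V) = 3 - 3*V (P(g, V) = -3*V + 3 = 3 - 3*V)
l(m, h) = -566 (l(m, h) = (3 - 3*(-3)) - 1*578 = (3 + 9) - 578 = 12 - 578 = -566)
(470730 - 4505276)*(-333182 + l(-1231, -194)) = (470730 - 4505276)*(-333182 - 566) = -4034546*(-333748) = 1346521658408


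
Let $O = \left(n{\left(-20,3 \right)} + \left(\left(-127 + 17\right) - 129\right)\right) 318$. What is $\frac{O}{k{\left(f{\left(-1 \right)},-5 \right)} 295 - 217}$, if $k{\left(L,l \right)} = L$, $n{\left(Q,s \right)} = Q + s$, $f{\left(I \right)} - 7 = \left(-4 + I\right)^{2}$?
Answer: $- \frac{81408}{9223} \approx -8.8266$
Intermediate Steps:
$f{\left(I \right)} = 7 + \left(-4 + I\right)^{2}$
$O = -81408$ ($O = \left(\left(-20 + 3\right) + \left(\left(-127 + 17\right) - 129\right)\right) 318 = \left(-17 - 239\right) 318 = \left(-256\right) 318 = -81408$)
$\frac{O}{k{\left(f{\left(-1 \right)},-5 \right)} 295 - 217} = - \frac{81408}{\left(7 + \left(-4 - 1\right)^{2}\right) 295 - 217} = - \frac{81408}{\left(7 + \left(-5\right)^{2}\right) 295 - 217} = - \frac{81408}{\left(7 + 25\right) 295 - 217} = - \frac{81408}{32 \cdot 295 - 217} = - \frac{81408}{9440 - 217} = - \frac{81408}{9223}$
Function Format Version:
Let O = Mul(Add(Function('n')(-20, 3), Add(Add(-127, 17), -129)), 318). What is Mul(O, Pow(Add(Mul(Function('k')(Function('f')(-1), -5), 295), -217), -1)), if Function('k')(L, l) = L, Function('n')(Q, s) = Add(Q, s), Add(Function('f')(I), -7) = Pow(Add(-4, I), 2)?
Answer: Rational(-81408, 9223) ≈ -8.8266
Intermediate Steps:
Function('f')(I) = Add(7, Pow(Add(-4, I), 2))
O = -81408 (O = Mul(Add(Add(-20, 3), Add(Add(-127, 17), -129)), 318) = Mul(Add(-17, Add(-110, -129)), 318) = Mul(Add(-17, -239), 318) = Mul(-256, 318) = -81408)
Mul(O, Pow(Add(Mul(Function('k')(Function('f')(-1), -5), 295), -217), -1)) = Mul(-81408, Pow(Add(Mul(Add(7, Pow(Add(-4, -1), 2)), 295), -217), -1)) = Mul(-81408, Pow(Add(Mul(Add(7, Pow(-5, 2)), 295), -217), -1)) = Mul(-81408, Pow(Add(Mul(Add(7, 25), 295), -217), -1)) = Mul(-81408, Pow(Add(Mul(32, 295), -217), -1)) = Mul(-81408, Pow(Add(9440, -217), -1)) = Mul(-81408, Pow(9223, -1)) = Mul(-81408, Rational(1, 9223)) = Rational(-81408, 9223)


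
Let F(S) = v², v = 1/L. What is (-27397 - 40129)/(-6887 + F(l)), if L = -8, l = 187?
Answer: 4321664/440767 ≈ 9.8049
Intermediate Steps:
v = -⅛ (v = 1/(-8) = -⅛ ≈ -0.12500)
F(S) = 1/64 (F(S) = (-⅛)² = 1/64)
(-27397 - 40129)/(-6887 + F(l)) = (-27397 - 40129)/(-6887 + 1/64) = -67526/(-440767/64) = -67526*(-64/440767) = 4321664/440767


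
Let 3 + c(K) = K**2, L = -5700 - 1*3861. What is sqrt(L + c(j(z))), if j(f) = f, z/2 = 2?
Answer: 2*I*sqrt(2387) ≈ 97.714*I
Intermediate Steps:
z = 4 (z = 2*2 = 4)
L = -9561 (L = -5700 - 3861 = -9561)
c(K) = -3 + K**2
sqrt(L + c(j(z))) = sqrt(-9561 + (-3 + 4**2)) = sqrt(-9561 + (-3 + 16)) = sqrt(-9561 + 13) = sqrt(-9548) = 2*I*sqrt(2387)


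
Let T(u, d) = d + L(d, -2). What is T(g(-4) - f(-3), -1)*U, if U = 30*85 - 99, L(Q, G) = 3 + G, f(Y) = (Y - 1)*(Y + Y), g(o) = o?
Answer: 0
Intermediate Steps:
f(Y) = 2*Y*(-1 + Y) (f(Y) = (-1 + Y)*(2*Y) = 2*Y*(-1 + Y))
T(u, d) = 1 + d (T(u, d) = d + (3 - 2) = d + 1 = 1 + d)
U = 2451 (U = 2550 - 99 = 2451)
T(g(-4) - f(-3), -1)*U = (1 - 1)*2451 = 0*2451 = 0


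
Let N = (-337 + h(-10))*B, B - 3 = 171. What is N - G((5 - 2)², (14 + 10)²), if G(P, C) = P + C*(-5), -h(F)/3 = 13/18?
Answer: -56144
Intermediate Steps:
B = 174 (B = 3 + 171 = 174)
h(F) = -13/6 (h(F) = -39/18 = -3*13/18 = -13/6)
G(P, C) = P - 5*C
N = -59015 (N = (-337 - 13/6)*174 = -2035/6*174 = -59015)
N - G((5 - 2)², (14 + 10)²) = -59015 - ((5 - 2)² - 5*(14 + 10)²) = -59015 - (3² - 5*24²) = -59015 - (9 - 5*576) = -59015 - (9 - 2880) = -59015 - 1*(-2871) = -59015 + 2871 = -56144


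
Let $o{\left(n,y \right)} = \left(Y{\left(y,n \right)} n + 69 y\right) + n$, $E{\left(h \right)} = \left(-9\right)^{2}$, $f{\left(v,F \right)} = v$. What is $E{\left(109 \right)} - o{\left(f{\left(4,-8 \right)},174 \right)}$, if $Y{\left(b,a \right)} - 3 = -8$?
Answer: $-11909$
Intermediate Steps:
$Y{\left(b,a \right)} = -5$ ($Y{\left(b,a \right)} = 3 - 8 = -5$)
$E{\left(h \right)} = 81$
$o{\left(n,y \right)} = - 4 n + 69 y$ ($o{\left(n,y \right)} = \left(- 5 n + 69 y\right) + n = - 4 n + 69 y$)
$E{\left(109 \right)} - o{\left(f{\left(4,-8 \right)},174 \right)} = 81 - \left(\left(-4\right) 4 + 69 \cdot 174\right) = 81 - \left(-16 + 12006\right) = 81 - 11990 = -11909$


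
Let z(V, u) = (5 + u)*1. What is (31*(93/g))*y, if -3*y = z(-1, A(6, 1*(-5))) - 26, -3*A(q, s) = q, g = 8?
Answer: 22103/8 ≈ 2762.9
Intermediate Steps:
A(q, s) = -q/3
z(V, u) = 5 + u
y = 23/3 (y = -((5 - 1/3*6) - 26)/3 = -((5 - 2) - 26)/3 = -(3 - 26)/3 = -1/3*(-23) = 23/3 ≈ 7.6667)
(31*(93/g))*y = (31*(93/8))*(23/3) = (2883/8)*(23/3) = 22103/8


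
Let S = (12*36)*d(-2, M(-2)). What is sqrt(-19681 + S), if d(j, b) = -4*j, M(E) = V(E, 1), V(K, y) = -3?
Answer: 5*I*sqrt(649) ≈ 127.38*I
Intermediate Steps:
M(E) = -3
S = 3456 (S = (12*36)*(-4*(-2)) = 432*8 = 3456)
sqrt(-19681 + S) = sqrt(-19681 + 3456) = sqrt(-16225) = 5*I*sqrt(649)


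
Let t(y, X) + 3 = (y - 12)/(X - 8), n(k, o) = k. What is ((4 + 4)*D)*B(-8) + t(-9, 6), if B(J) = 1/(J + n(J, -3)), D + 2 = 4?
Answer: 13/2 ≈ 6.5000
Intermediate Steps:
D = 2 (D = -2 + 4 = 2)
t(y, X) = -3 + (-12 + y)/(-8 + X) (t(y, X) = -3 + (y - 12)/(X - 8) = -3 + (-12 + y)/(-8 + X))
B(J) = 1/(2*J) (B(J) = 1/(J + J) = 1/(2*J))
((4 + 4)*D)*B(-8) + t(-9, 6) = ((4 + 4)*2)*((½)/(-8)) + (12 - 9 - 3*6)/(-8 + 6) = (8*2)*((½)*(-⅛)) + (12 - 9 - 18)/(-2) = 16*(-1/16) - ½*(-15) = -1 + 15/2 = 13/2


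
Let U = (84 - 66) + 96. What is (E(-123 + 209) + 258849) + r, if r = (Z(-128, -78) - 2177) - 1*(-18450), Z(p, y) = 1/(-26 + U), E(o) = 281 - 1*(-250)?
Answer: 24257465/88 ≈ 2.7565e+5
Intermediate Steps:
U = 114 (U = 18 + 96 = 114)
E(o) = 531 (E(o) = 281 + 250 = 531)
Z(p, y) = 1/88 (Z(p, y) = 1/(-26 + 114) = 1/88)
r = 1432025/88 (r = (1/88 - 2177) - 1*(-18450) = -191575/88 + 18450 = 1432025/88 ≈ 16273.)
(E(-123 + 209) + 258849) + r = (531 + 258849) + 1432025/88 = 259380 + 1432025/88 = 24257465/88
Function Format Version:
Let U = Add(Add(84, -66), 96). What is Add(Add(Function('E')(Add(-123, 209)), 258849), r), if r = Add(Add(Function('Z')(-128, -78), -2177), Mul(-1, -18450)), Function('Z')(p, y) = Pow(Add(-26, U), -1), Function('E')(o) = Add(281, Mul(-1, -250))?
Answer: Rational(24257465, 88) ≈ 2.7565e+5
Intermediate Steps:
U = 114 (U = Add(18, 96) = 114)
Function('E')(o) = 531 (Function('E')(o) = Add(281, 250) = 531)
Function('Z')(p, y) = Rational(1, 88) (Function('Z')(p, y) = Pow(Add(-26, 114), -1) = Pow(88, -1) = Rational(1, 88))
r = Rational(1432025, 88) (r = Add(Add(Rational(1, 88), -2177), Mul(-1, -18450)) = Add(Rational(-191575, 88), 18450) = Rational(1432025, 88) ≈ 16273.)
Add(Add(Function('E')(Add(-123, 209)), 258849), r) = Add(Add(531, 258849), Rational(1432025, 88)) = Add(259380, Rational(1432025, 88)) = Rational(24257465, 88)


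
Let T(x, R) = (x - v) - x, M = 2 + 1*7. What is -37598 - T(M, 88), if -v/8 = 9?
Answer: -37670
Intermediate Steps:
v = -72 (v = -8*9 = -72)
M = 9 (M = 2 + 7 = 9)
T(x, R) = 72 (T(x, R) = (x - 1*(-72)) - x = (x + 72) - x = (72 + x) - x = 72)
-37598 - T(M, 88) = -37598 - 1*72 = -37598 - 72 = -37670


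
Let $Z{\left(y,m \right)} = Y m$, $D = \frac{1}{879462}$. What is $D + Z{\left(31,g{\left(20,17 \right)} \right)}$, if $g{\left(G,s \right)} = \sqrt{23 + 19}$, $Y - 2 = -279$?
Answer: $\frac{1}{879462} - 277 \sqrt{42} \approx -1795.2$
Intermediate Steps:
$D = \frac{1}{879462} \approx 1.1371 \cdot 10^{-6}$
$Y = -277$ ($Y = 2 - 279 = -277$)
$g{\left(G,s \right)} = \sqrt{42}$
$Z{\left(y,m \right)} = - 277 m$
$D + Z{\left(31,g{\left(20,17 \right)} \right)} = \frac{1}{879462} - 277 \sqrt{42}$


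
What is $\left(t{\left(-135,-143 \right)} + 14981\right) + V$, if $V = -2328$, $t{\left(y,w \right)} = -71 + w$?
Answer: $12439$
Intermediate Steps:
$\left(t{\left(-135,-143 \right)} + 14981\right) + V = \left(\left(-71 - 143\right) + 14981\right) - 2328 = \left(-214 + 14981\right) - 2328 = 14767 - 2328 = 12439$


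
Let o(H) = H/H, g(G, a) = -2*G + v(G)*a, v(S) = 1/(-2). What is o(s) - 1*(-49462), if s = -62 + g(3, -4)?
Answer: 49463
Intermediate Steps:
v(S) = -1/2
g(G, a) = -2*G - a/2
s = -66 (s = -62 + (-2*3 - 1/2*(-4)) = -62 + (-6 + 2) = -62 - 4 = -66)
o(H) = 1
o(s) - 1*(-49462) = 1 - 1*(-49462) = 1 + 49462 = 49463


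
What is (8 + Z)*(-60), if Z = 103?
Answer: -6660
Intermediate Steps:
(8 + Z)*(-60) = (8 + 103)*(-60) = 111*(-60) = -6660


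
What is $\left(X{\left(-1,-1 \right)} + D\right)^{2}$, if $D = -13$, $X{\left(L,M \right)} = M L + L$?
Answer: $169$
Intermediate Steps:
$X{\left(L,M \right)} = L + L M$ ($X{\left(L,M \right)} = L M + L = L + L M$)
$\left(X{\left(-1,-1 \right)} + D\right)^{2} = \left(- (1 - 1) - 13\right)^{2} = \left(\left(-1\right) 0 - 13\right)^{2} = \left(0 - 13\right)^{2} = \left(-13\right)^{2} = 169$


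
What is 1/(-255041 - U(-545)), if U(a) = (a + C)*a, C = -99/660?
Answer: -4/2208591 ≈ -1.8111e-6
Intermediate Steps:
C = -3/20 (C = -99*1/660 = -3/20 ≈ -0.15000)
U(a) = a*(-3/20 + a) (U(a) = (a - 3/20)*a = (-3/20 + a)*a = a*(-3/20 + a))
1/(-255041 - U(-545)) = 1/(-255041 - (-545)*(-3 + 20*(-545))/20) = 1/(-255041 - (-545)*(-3 - 10900)/20) = 1/(-255041 - (-545)*(-10903)/20) = 1/(-255041 - 1*1188427/4) = 1/(-255041 - 1188427/4) = 1/(-2208591/4) = -4/2208591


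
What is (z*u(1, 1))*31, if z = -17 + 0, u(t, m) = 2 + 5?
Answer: -3689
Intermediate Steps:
u(t, m) = 7
z = -17
(z*u(1, 1))*31 = -17*7*31 = -119*31 = -3689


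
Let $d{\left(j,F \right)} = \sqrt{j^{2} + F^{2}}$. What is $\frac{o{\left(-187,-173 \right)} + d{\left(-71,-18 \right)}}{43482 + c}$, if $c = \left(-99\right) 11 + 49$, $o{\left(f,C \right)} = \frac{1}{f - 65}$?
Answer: $- \frac{1}{10695384} + \frac{\sqrt{5365}}{42442} \approx 0.0017257$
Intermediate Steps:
$o{\left(f,C \right)} = \frac{1}{-65 + f}$
$d{\left(j,F \right)} = \sqrt{F^{2} + j^{2}}$
$c = -1040$ ($c = -1089 + 49 = -1040$)
$\frac{o{\left(-187,-173 \right)} + d{\left(-71,-18 \right)}}{43482 + c} = \frac{\frac{1}{-65 - 187} + \sqrt{\left(-18\right)^{2} + \left(-71\right)^{2}}}{43482 - 1040} = \frac{\frac{1}{-252} + \sqrt{324 + 5041}}{42442} = \left(- \frac{1}{252} + \sqrt{5365}\right) \frac{1}{42442} = - \frac{1}{10695384} + \frac{\sqrt{5365}}{42442}$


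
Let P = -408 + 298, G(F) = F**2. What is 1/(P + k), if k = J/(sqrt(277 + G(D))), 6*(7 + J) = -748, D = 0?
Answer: -54846/6001855 + 237*sqrt(277)/6001855 ≈ -0.0084810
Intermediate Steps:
J = -395/3 (J = -7 + (1/6)*(-748) = -7 - 374/3 = -395/3 ≈ -131.67)
P = -110
k = -395*sqrt(277)/831 (k = -395/(3*sqrt(277 + 0**2)) = -395/(3*sqrt(277 + 0)) = -395*sqrt(277)/277/3 = -395*sqrt(277)/831 ≈ -7.9111)
1/(P + k) = 1/(-110 - 395*sqrt(277)/831)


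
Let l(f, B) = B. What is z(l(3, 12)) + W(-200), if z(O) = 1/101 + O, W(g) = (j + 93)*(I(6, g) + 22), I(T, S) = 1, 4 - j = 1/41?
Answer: 9285981/4141 ≈ 2242.4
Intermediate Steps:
j = 163/41 (j = 4 - 1/41 = 163/41 ≈ 3.9756)
W(g) = 91448/41 (W(g) = (163/41 + 93)*(1 + 22) = (3976/41)*23 = 91448/41)
z(O) = 1/101 + O
z(l(3, 12)) + W(-200) = (1/101 + 12) + 91448/41 = 1213/101 + 91448/41 = 9285981/4141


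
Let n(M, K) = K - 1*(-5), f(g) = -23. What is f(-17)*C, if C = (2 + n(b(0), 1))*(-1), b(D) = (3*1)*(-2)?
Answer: 184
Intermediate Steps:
b(D) = -6 (b(D) = 3*(-2) = -6)
n(M, K) = 5 + K (n(M, K) = K + 5 = 5 + K)
C = -8 (C = (2 + (5 + 1))*(-1) = (2 + 6)*(-1) = 8*(-1) = -8)
f(-17)*C = -23*(-8) = 184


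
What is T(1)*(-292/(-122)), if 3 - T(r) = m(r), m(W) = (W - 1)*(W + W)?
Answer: 438/61 ≈ 7.1803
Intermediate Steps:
m(W) = 2*W*(-1 + W) (m(W) = (-1 + W)*(2*W) = 2*W*(-1 + W))
T(r) = 3 - 2*r*(-1 + r)
T(1)*(-292/(-122)) = (3 - 2*1*(-1 + 1))*(-292/(-122)) = (3 - 2*1*0)*(-292*(-1/122)) = (3 + 0)*(146/61) = 3*(146/61) = 438/61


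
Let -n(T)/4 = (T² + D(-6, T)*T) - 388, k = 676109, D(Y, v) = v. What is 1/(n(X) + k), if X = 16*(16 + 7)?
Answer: -1/405731 ≈ -2.4647e-6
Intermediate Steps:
X = 368 (X = 16*23 = 368)
n(T) = 1552 - 8*T² (n(T) = -4*((T² + T*T) - 388) = -4*((T² + T²) - 388) = -4*(2*T² - 388) = -4*(-388 + 2*T²) = 1552 - 8*T²)
1/(n(X) + k) = 1/((1552 - 8*368²) + 676109) = 1/((1552 - 8*135424) + 676109) = 1/((1552 - 1083392) + 676109) = 1/(-1081840 + 676109) = 1/(-405731) = -1/405731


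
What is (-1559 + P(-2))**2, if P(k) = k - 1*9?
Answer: 2464900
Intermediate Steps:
P(k) = -9 + k (P(k) = k - 9 = -9 + k)
(-1559 + P(-2))**2 = (-1559 + (-9 - 2))**2 = (-1559 - 11)**2 = (-1570)**2 = 2464900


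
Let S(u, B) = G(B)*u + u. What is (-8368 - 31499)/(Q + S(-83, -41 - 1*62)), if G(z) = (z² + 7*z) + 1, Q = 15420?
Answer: 39867/805450 ≈ 0.049497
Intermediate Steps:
G(z) = 1 + z² + 7*z
S(u, B) = u + u*(1 + B² + 7*B) (S(u, B) = (1 + B² + 7*B)*u + u = u*(1 + B² + 7*B) + u = u + u*(1 + B² + 7*B))
(-8368 - 31499)/(Q + S(-83, -41 - 1*62)) = (-8368 - 31499)/(15420 - 83*(2 + (-41 - 1*62)² + 7*(-41 - 1*62))) = -39867/(15420 - 83*(2 + (-41 - 62)² + 7*(-41 - 62))) = -39867/(15420 - 83*(2 + (-103)² + 7*(-103))) = -39867/(15420 - 83*(2 + 10609 - 721)) = -39867/(15420 - 83*9890) = -39867/(15420 - 820870) = -39867/(-805450) = -39867*(-1/805450) = 39867/805450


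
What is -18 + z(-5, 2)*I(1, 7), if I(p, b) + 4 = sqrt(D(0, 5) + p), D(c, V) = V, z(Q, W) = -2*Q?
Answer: -58 + 10*sqrt(6) ≈ -33.505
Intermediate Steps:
I(p, b) = -4 + sqrt(5 + p)
-18 + z(-5, 2)*I(1, 7) = -18 + (-2*(-5))*(-4 + sqrt(5 + 1)) = -18 + 10*(-4 + sqrt(6)) = -18 + (-40 + 10*sqrt(6)) = -58 + 10*sqrt(6)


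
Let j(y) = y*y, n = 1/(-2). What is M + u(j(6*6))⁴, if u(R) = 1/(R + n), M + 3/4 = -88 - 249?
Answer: -60887059551482247/180272567139844 ≈ -337.75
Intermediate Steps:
n = -½ ≈ -0.50000
M = -1351/4 (M = -¾ + (-88 - 249) = -¾ - 337 = -1351/4 ≈ -337.75)
j(y) = y²
u(R) = 1/(-½ + R) (u(R) = 1/(R - ½) = 1/(-½ + R))
M + u(j(6*6))⁴ = -1351/4 + (2/(-1 + 2*(6*6)²))⁴ = -1351/4 + (2/(-1 + 2*36²))⁴ = -1351/4 + (2/(-1 + 2*1296))⁴ = -1351/4 + (2/(-1 + 2592))⁴ = -1351/4 + (2/2591)⁴ = -1351/4 + 16/45068141784961 = -60887059551482247/180272567139844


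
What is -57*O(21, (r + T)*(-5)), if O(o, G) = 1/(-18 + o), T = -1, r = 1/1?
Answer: -19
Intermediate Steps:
r = 1
-57*O(21, (r + T)*(-5)) = -57/(-18 + 21) = -57/3 = -57*⅓ = -19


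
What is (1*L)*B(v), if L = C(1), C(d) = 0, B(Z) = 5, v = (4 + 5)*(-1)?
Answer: 0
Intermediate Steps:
v = -9 (v = 9*(-1) = -9)
L = 0
(1*L)*B(v) = (1*0)*5 = 0*5 = 0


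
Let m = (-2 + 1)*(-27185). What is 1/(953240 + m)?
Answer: 1/980425 ≈ 1.0200e-6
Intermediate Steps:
m = 27185 (m = -1*(-27185) = 27185)
1/(953240 + m) = 1/(953240 + 27185) = 1/980425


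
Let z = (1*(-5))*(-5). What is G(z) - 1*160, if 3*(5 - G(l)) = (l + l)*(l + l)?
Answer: -2965/3 ≈ -988.33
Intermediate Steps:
z = 25 (z = -5*(-5) = 25)
G(l) = 5 - 4*l**2/3 (G(l) = 5 - (l + l)*(l + l)/3 = 5 - 2*l*2*l/3 = 5 - 4*l**2/3)
G(z) - 1*160 = (5 - 4/3*25**2) - 1*160 = (5 - 4/3*625) - 160 = (5 - 2500/3) - 160 = -2485/3 - 160 = -2965/3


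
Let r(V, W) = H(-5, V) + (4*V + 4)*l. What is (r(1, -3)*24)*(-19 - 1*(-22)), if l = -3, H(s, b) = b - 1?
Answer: -1728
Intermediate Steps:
H(s, b) = -1 + b
r(V, W) = -13 - 11*V (r(V, W) = (-1 + V) + (4*V + 4)*(-3) = (-1 + V) + (4 + 4*V)*(-3) = (-1 + V) + (-12 - 12*V) = -13 - 11*V)
(r(1, -3)*24)*(-19 - 1*(-22)) = ((-13 - 11*1)*24)*(-19 - 1*(-22)) = ((-13 - 11)*24)*(-19 + 22) = -24*24*3 = -576*3 = -1728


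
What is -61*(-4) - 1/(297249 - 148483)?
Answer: 36298903/148766 ≈ 244.00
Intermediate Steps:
-61*(-4) - 1/(297249 - 148483) = 244 - 1/148766 = 36298903/148766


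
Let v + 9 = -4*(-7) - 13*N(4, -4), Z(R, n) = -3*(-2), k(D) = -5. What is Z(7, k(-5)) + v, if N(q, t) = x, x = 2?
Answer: -1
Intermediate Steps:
N(q, t) = 2
Z(R, n) = 6
v = -7 (v = -9 + (-4*(-7) - 13*2) = -9 + (28 - 26) = -9 + 2 = -7)
Z(7, k(-5)) + v = 6 - 7 = -1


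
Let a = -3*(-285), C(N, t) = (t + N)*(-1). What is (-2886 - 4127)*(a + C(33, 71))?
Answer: -5266763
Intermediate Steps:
C(N, t) = -N - t (C(N, t) = (N + t)*(-1) = -N - t)
a = 855
(-2886 - 4127)*(a + C(33, 71)) = (-2886 - 4127)*(855 + (-1*33 - 1*71)) = -7013*(855 + (-33 - 71)) = -7013*(855 - 104) = -7013*751 = -5266763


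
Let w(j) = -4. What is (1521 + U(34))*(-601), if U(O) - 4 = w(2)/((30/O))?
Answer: -13707007/15 ≈ -9.1380e+5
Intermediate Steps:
U(O) = 4 - 2*O/15 (U(O) = 4 - 4*O/30 = 4 - 2*O/15)
(1521 + U(34))*(-601) = (1521 + (4 - 2/15*34))*(-601) = (1521 + (4 - 68/15))*(-601) = (1521 - 8/15)*(-601) = (22807/15)*(-601) = -13707007/15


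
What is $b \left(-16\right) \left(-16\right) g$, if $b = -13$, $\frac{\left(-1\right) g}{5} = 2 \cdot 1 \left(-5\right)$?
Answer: $-166400$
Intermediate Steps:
$g = 50$ ($g = - 5 \cdot 2 \cdot 1 \left(-5\right) = - 5 \cdot 2 \left(-5\right) = \left(-5\right) \left(-10\right) = 50$)
$b \left(-16\right) \left(-16\right) g = \left(-13\right) \left(-16\right) \left(-16\right) 50 = 208 \left(-16\right) 50 = \left(-3328\right) 50 = -166400$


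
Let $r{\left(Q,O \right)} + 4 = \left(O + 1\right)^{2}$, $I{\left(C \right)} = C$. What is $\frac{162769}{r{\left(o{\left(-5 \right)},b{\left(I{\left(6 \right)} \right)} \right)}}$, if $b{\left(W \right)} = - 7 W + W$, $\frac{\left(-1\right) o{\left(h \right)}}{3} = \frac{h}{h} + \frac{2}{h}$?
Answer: $\frac{162769}{1221} \approx 133.31$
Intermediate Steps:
$o{\left(h \right)} = -3 - \frac{6}{h}$ ($o{\left(h \right)} = - 3 \left(\frac{h}{h} + \frac{2}{h}\right) = - 3 \left(1 + \frac{2}{h}\right) = -3 - \frac{6}{h}$)
$b{\left(W \right)} = - 6 W$
$r{\left(Q,O \right)} = -4 + \left(1 + O\right)^{2}$ ($r{\left(Q,O \right)} = -4 + \left(O + 1\right)^{2} = -4 + \left(1 + O\right)^{2}$)
$\frac{162769}{r{\left(o{\left(-5 \right)},b{\left(I{\left(6 \right)} \right)} \right)}} = \frac{162769}{-4 + \left(1 - 36\right)^{2}} = \frac{162769}{-4 + \left(-35\right)^{2}} = \frac{162769}{-4 + 1225} = \frac{162769}{1221}$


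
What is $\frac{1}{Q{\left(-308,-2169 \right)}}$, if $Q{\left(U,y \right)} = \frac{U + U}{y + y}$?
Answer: $\frac{2169}{308} \approx 7.0422$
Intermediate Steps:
$Q{\left(U,y \right)} = \frac{U}{y}$ ($Q{\left(U,y \right)} = \frac{2 U}{2 y} = 2 U \frac{1}{2 y} = \frac{U}{y}$)
$\frac{1}{Q{\left(-308,-2169 \right)}} = \frac{1}{\left(-308\right) \frac{1}{-2169}} = \frac{1}{\left(-308\right) \left(- \frac{1}{2169}\right)} = \frac{1}{\frac{308}{2169}} = \frac{2169}{308}$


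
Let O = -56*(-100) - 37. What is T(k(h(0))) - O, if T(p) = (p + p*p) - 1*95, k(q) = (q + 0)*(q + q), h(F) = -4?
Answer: -4602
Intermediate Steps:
k(q) = 2*q**2 (k(q) = q*(2*q) = 2*q**2)
O = 5563 (O = 5600 - 37 = 5563)
T(p) = -95 + p + p**2 (T(p) = (p + p**2) - 95 = -95 + p + p**2)
T(k(h(0))) - O = (-95 + 2*(-4)**2 + (2*(-4)**2)**2) - 1*5563 = (-95 + 2*16 + (2*16)**2) - 5563 = (-95 + 32 + 32**2) - 5563 = (-95 + 32 + 1024) - 5563 = 961 - 5563 = -4602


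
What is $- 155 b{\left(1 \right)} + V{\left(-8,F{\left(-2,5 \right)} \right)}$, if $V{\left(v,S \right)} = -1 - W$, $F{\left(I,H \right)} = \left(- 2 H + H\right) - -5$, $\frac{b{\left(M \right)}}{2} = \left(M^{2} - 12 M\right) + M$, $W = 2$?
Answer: $3097$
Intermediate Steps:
$b{\left(M \right)} = - 22 M + 2 M^{2}$ ($b{\left(M \right)} = 2 \left(\left(M^{2} - 12 M\right) + M\right) = 2 \left(M^{2} - 11 M\right) = - 22 M + 2 M^{2}$)
$F{\left(I,H \right)} = 5 - H$ ($F{\left(I,H \right)} = - H + 5 = 5 - H$)
$V{\left(v,S \right)} = -3$ ($V{\left(v,S \right)} = -1 - 2 = -3$)
$- 155 b{\left(1 \right)} + V{\left(-8,F{\left(-2,5 \right)} \right)} = - 155 \cdot 2 \cdot 1 \left(-11 + 1\right) - 3 = - 155 \cdot 2 \cdot 1 \left(-10\right) - 3 = \left(-155\right) \left(-20\right) - 3 = 3100 - 3 = 3097$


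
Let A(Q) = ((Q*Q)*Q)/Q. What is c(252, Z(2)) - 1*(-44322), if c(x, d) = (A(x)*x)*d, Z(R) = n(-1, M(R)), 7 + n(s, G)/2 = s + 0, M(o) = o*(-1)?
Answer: -256003806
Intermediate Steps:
M(o) = -o
n(s, G) = -14 + 2*s (n(s, G) = -14 + 2*(s + 0) = -14 + 2*s)
Z(R) = -16 (Z(R) = -14 + 2*(-1) = -14 - 2 = -16)
A(Q) = Q² (A(Q) = (Q²*Q)/Q = Q³/Q = Q²)
c(x, d) = d*x³ (c(x, d) = (x²*x)*d = x³*d = d*x³)
c(252, Z(2)) - 1*(-44322) = -16*252³ - 1*(-44322) = -16*16003008 + 44322 = -256048128 + 44322 = -256003806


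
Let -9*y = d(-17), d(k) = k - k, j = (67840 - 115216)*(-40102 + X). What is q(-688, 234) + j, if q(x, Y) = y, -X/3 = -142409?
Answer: -18340434000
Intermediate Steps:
X = 427227 (X = -3*(-142409) = 427227)
j = -18340434000 (j = (67840 - 115216)*(-40102 + 427227) = -47376*387125 = -18340434000)
d(k) = 0
y = 0 (y = -1/9*0 = 0)
q(x, Y) = 0
q(-688, 234) + j = 0 - 18340434000 = -18340434000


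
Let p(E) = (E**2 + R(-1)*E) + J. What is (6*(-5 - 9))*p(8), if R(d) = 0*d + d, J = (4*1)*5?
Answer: -6384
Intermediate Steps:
J = 20 (J = 4*5 = 20)
R(d) = d (R(d) = 0 + d = d)
p(E) = 20 + E**2 - E (p(E) = (E**2 - E) + 20 = 20 + E**2 - E)
(6*(-5 - 9))*p(8) = (6*(-5 - 9))*(20 + 8**2 - 1*8) = (6*(-14))*(20 + 64 - 8) = -84*76 = -6384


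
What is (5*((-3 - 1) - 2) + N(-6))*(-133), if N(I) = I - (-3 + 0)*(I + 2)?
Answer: 6384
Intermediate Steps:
N(I) = 6 + 4*I (N(I) = I - (-3)*(2 + I) = I - (-6 - 3*I) = I + (6 + 3*I) = 6 + 4*I)
(5*((-3 - 1) - 2) + N(-6))*(-133) = (5*((-3 - 1) - 2) + (6 + 4*(-6)))*(-133) = (5*(-4 - 2) + (6 - 24))*(-133) = (5*(-6) - 18)*(-133) = (-30 - 18)*(-133) = -48*(-133) = 6384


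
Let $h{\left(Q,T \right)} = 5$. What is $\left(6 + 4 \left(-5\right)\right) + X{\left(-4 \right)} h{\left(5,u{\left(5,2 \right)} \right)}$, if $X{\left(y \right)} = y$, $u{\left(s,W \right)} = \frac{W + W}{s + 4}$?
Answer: $-34$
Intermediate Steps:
$u{\left(s,W \right)} = \frac{2 W}{4 + s}$
$\left(6 + 4 \left(-5\right)\right) + X{\left(-4 \right)} h{\left(5,u{\left(5,2 \right)} \right)} = \left(6 + 4 \left(-5\right)\right) - 20 = \left(6 - 20\right) - 20 = -14 - 20 = -34$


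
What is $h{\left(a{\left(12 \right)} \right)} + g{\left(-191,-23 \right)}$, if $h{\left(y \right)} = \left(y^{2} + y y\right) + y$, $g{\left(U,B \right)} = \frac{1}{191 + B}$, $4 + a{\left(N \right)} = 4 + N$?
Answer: $\frac{50401}{168} \approx 300.01$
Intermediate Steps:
$a{\left(N \right)} = N$ ($a{\left(N \right)} = -4 + \left(4 + N\right) = N$)
$h{\left(y \right)} = y + 2 y^{2}$ ($h{\left(y \right)} = \left(y^{2} + y^{2}\right) + y = 2 y^{2} + y = y + 2 y^{2}$)
$h{\left(a{\left(12 \right)} \right)} + g{\left(-191,-23 \right)} = 12 \left(1 + 2 \cdot 12\right) + \frac{1}{191 - 23} = 12 \left(1 + 24\right) + \frac{1}{168} = 12 \cdot 25 + \frac{1}{168} = 300 + \frac{1}{168} = \frac{50401}{168}$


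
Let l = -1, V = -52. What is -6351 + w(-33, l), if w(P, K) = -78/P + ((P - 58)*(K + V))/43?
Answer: -2949852/473 ≈ -6236.5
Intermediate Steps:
w(P, K) = -78/P + (-58 + P)*(-52 + K)/43 (w(P, K) = -78/P + ((P - 58)*(K - 52))/43 = -78/P + ((-58 + P)*(-52 + K))*(1/43) = -78/P + (-58 + P)*(-52 + K)/43)
-6351 + w(-33, l) = -6351 + (1/43)*(-3354 - 33*(3016 - 58*(-1) - 52*(-33) - 1*(-33)))/(-33) = -6351 + (1/43)*(-1/33)*(-3354 - 33*(3016 + 58 + 1716 + 33)) = -6351 + (1/43)*(-1/33)*(-3354 - 33*4823) = -6351 + (1/43)*(-1/33)*(-3354 - 159159) = -6351 + (1/43)*(-1/33)*(-162513) = -6351 + 54171/473 = -2949852/473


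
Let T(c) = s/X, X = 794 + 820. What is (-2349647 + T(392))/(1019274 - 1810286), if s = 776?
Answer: 1896164741/638346684 ≈ 2.9704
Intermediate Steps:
X = 1614
T(c) = 388/807 (T(c) = 776/1614 = 776*(1/1614) = 388/807)
(-2349647 + T(392))/(1019274 - 1810286) = (-2349647 + 388/807)/(1019274 - 1810286) = -1896164741/807/(-791012) = -1896164741/807*(-1/791012) = 1896164741/638346684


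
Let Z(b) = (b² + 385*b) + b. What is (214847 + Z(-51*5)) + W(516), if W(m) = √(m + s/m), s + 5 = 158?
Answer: 181442 + 3*√424281/86 ≈ 1.8146e+5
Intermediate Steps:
s = 153 (s = -5 + 158 = 153)
W(m) = √(m + 153/m)
Z(b) = b² + 386*b
(214847 + Z(-51*5)) + W(516) = (214847 + (-51*5)*(386 - 51*5)) + √(516 + 153/516) = (214847 - 255*(386 - 255)) + √(516 + 153*(1/516)) = (214847 - 255*131) + √(516 + 51/172) = (214847 - 33405) + √(88803/172) = 181442 + 3*√424281/86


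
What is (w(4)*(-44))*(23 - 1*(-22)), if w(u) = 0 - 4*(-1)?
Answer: -7920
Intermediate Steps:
w(u) = 4 (w(u) = 0 + 4 = 4)
(w(4)*(-44))*(23 - 1*(-22)) = (4*(-44))*(23 - 1*(-22)) = -176*(23 + 22) = -176*45 = -7920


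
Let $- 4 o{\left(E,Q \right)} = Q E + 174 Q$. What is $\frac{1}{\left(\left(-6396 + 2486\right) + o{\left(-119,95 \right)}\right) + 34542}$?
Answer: $\frac{4}{117303} \approx 3.41 \cdot 10^{-5}$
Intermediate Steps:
$o{\left(E,Q \right)} = - \frac{87 Q}{2} - \frac{E Q}{4}$ ($o{\left(E,Q \right)} = - \frac{Q E + 174 Q}{4} = - \frac{E Q + 174 Q}{4} = - \frac{174 Q + E Q}{4} = - \frac{87 Q}{2} - \frac{E Q}{4}$)
$\frac{1}{\left(\left(-6396 + 2486\right) + o{\left(-119,95 \right)}\right) + 34542} = \frac{1}{\left(\left(-6396 + 2486\right) - \frac{95 \left(174 - 119\right)}{4}\right) + 34542} = \frac{1}{\left(-3910 - \frac{95}{4} \cdot 55\right) + 34542} = \frac{1}{\left(-3910 - \frac{5225}{4}\right) + 34542} = \frac{1}{- \frac{20865}{4} + 34542} = \frac{1}{\frac{117303}{4}} = \frac{4}{117303}$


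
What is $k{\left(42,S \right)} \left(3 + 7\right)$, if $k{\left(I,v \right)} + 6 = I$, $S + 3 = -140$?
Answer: $360$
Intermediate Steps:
$S = -143$ ($S = -3 - 140 = -143$)
$k{\left(I,v \right)} = -6 + I$
$k{\left(42,S \right)} \left(3 + 7\right) = \left(-6 + 42\right) \left(3 + 7\right) = 36 \cdot 10 = 360$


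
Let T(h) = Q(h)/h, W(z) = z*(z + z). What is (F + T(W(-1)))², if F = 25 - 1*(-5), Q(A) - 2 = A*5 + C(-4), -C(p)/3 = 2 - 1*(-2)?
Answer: 900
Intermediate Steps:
C(p) = -12 (C(p) = -3*(2 - 1*(-2)) = -3*(2 + 2) = -3*4 = -12)
W(z) = 2*z² (W(z) = z*(2*z) = 2*z²)
Q(A) = -10 + 5*A (Q(A) = 2 + (A*5 - 12) = 2 + (5*A - 12) = 2 + (-12 + 5*A) = -10 + 5*A)
F = 30 (F = 25 + 5 = 30)
T(h) = (-10 + 5*h)/h
(F + T(W(-1)))² = (30 + (5 - 10/(2*(-1)²)))² = (30 + (5 - 10/(2*1)))² = (30 + (5 - 10/2))² = (30 + (5 - 10*½))² = (30 + (5 - 5))² = (30 + 0)² = 30² = 900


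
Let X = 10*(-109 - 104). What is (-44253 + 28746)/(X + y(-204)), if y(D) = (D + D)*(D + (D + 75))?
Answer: -5169/44578 ≈ -0.11595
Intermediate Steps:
y(D) = 2*D*(75 + 2*D) (y(D) = (2*D)*(D + (75 + D)) = (2*D)*(75 + 2*D) = 2*D*(75 + 2*D))
X = -2130 (X = 10*(-213) = -2130)
(-44253 + 28746)/(X + y(-204)) = (-44253 + 28746)/(-2130 + 2*(-204)*(75 + 2*(-204))) = -15507/(-2130 + 2*(-204)*(75 - 408)) = -15507/(-2130 + 2*(-204)*(-333)) = -15507/(-2130 + 135864) = -15507/133734 = -15507*1/133734 = -5169/44578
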